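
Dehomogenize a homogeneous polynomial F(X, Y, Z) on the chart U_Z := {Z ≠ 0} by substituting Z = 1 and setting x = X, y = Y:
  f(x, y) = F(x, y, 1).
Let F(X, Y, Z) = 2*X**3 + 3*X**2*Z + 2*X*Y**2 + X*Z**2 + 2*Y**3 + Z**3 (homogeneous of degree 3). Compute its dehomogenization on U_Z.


f(x, y) = 2*x**3 + 3*x**2 + 2*x*y**2 + x + 2*y**3 + 1

On U_Z we set Z = 1. Each monomial c·X^i·Y^j·Z^k in F becomes c·x^i·y^j·1^k = c·x^i·y^j.
Substituting Z = 1: F(X, Y, 1) = 2*x**3 + 3*x**2 + 2*x*y**2 + x + 2*y**3 + 1.
Note: deg(f) ≤ deg(F) = 3; strict inequality happens when F is divisible by Z (lost terms).


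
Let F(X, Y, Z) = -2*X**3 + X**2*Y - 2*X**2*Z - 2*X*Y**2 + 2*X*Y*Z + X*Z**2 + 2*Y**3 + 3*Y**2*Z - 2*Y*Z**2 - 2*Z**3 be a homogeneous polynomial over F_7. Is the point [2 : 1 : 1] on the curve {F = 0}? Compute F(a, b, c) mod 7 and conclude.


F(2,1,1) ≡ 4 (mod 7); P is NOT on the curve.

Evaluate F(2, 1, 1) term-by-term (mod 7).
  -2*X**3 ↦ -2·8·1·1 = -16
  X**2*Y ↦ 1·4·1·1 = 4
  -2*X**2*Z ↦ -2·4·1·1 = -8
  -2*X*Y**2 ↦ -2·2·1·1 = -4
  2*X*Y*Z ↦ 2·2·1·1 = 4
  X*Z**2 ↦ 1·2·1·1 = 2
  2*Y**3 ↦ 2·1·1·1 = 2
  3*Y**2*Z ↦ 3·1·1·1 = 3
  -2*Y*Z**2 ↦ -2·1·1·1 = -2
  -2*Z**3 ↦ -2·1·1·1 = -2
Sum: F(2, 1, 1) = (-16) + (4) + (-8) + (-4) + (4) + (2) + (2) + (3) + (-2) + (-2) = -17.
Reducing mod 7: -17 ≡ 4 (mod 7).
Since F(a, b, c) ≡ 4 ≠ 0 (mod 7), P does NOT lie on the curve.


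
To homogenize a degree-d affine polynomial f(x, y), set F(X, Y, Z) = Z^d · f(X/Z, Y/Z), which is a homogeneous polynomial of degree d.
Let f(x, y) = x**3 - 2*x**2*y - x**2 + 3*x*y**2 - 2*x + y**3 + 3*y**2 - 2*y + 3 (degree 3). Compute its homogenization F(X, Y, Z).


F(X, Y, Z) = X**3 - 2*X**2*Y - X**2*Z + 3*X*Y**2 - 2*X*Z**2 + Y**3 + 3*Y**2*Z - 2*Y*Z**2 + 3*Z**3

deg(f) = 3.
Substitute x = X/Z, y = Y/Z into f, then multiply by Z^3.
  monomial 1·x^3·y^0 ↦ 1·X^3·Y^0·Z^0.
  monomial -2·x^2·y^1 ↦ -2·X^2·Y^1·Z^0.
  monomial -1·x^2·y^0 ↦ -1·X^2·Y^0·Z^1.
  monomial 3·x^1·y^2 ↦ 3·X^1·Y^2·Z^0.
  monomial -2·x^1·y^0 ↦ -2·X^1·Y^0·Z^2.
  monomial 1·x^0·y^3 ↦ 1·X^0·Y^3·Z^0.
  monomial 3·x^0·y^2 ↦ 3·X^0·Y^2·Z^1.
  monomial -2·x^0·y^1 ↦ -2·X^0·Y^1·Z^2.
  monomial 3·x^0·y^0 ↦ 3·X^0·Y^0·Z^3.
Collecting: F(X, Y, Z) = X**3 - 2*X**2*Y - X**2*Z + 3*X*Y**2 - 2*X*Z**2 + Y**3 + 3*Y**2*Z - 2*Y*Z**2 + 3*Z**3.


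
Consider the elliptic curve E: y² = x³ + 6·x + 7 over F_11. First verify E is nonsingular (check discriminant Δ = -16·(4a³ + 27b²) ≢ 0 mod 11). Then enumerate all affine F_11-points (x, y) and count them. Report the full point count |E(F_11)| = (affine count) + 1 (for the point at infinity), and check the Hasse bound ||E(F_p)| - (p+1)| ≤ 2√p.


Affine points = {(1, 5), (1, 6), (2, 4), (2, 7), (9, 3), (9, 8), (10, 0)}; affine count = 7; |E(F_11)| = 8.

Discriminant check: Δ ∝ 4a³ + 27b² = 4·6³ + 27·7² = 4·216 + 27·49 ≡ 9 (mod 11). Nonzero ⇒ E is nonsingular.
For each x ∈ F_11, compute rhs = x³ + 6·x + 7 mod 11, then count y ∈ F_11 with y² ≡ rhs.
  x = 0: rhs = 7, matching y values: none (0 points).
  x = 1: rhs = 3, matching y values: 5, 6 (2 points).
  x = 2: rhs = 5, matching y values: 4, 7 (2 points).
  x = 3: rhs = 8, matching y values: none (0 points).
  x = 4: rhs = 7, matching y values: none (0 points).
  x = 5: rhs = 8, matching y values: none (0 points).
  x = 6: rhs = 6, matching y values: none (0 points).
  x = 7: rhs = 7, matching y values: none (0 points).
  x = 8: rhs = 6, matching y values: none (0 points).
  x = 9: rhs = 9, matching y values: 3, 8 (2 points).
  x = 10: rhs = 0, matching y values: 0 (1 points).
Total affine count: 7.
Full point count |E(F_11)| = 7 + 1 = 8.
Hasse bound: |8 − (11+1)| = |-4| = 4 ≤ 2√11 ≈ 6.6332 ✓.


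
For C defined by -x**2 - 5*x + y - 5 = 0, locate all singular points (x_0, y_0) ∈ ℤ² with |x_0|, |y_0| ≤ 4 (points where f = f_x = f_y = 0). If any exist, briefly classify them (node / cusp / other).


No singular points in the scanned grid; C is smooth there.

Compute partial derivatives:
  f_x = -2*x - 5.
  f_y = 1.
f_y = 1 is a nonzero constant, so f_y never vanishes: no point (x, y) can satisfy f = f_x = f_y = 0. In particular no (x, y) ∈ {−4, ..., 4}² is singular; the curve is smooth.


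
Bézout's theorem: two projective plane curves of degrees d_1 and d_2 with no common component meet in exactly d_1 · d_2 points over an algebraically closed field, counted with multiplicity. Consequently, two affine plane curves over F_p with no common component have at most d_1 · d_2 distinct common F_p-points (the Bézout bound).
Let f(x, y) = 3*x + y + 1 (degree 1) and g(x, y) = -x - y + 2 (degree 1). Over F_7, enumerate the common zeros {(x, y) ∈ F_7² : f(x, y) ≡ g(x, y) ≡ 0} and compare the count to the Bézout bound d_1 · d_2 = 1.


Common zeros: {(2, 0)}; count = 1; Bézout bound = 1.

deg(f) = 1, deg(g) = 1, so Bézout bound = 1.
Scan x ∈ F_7. For each x, list the y ∈ F_7 with f(x, y) ≡ 0 and those with g(x, y) ≡ 0 (mod 7); the common zeros in that column are the intersection.
  x = 0: f ≡ 0 at y ∈ {6}; g ≡ 0 at y ∈ {2}; common: ∅.
  x = 1: f ≡ 0 at y ∈ {3}; g ≡ 0 at y ∈ {1}; common: ∅.
  x = 2: f ≡ 0 at y ∈ {0}; g ≡ 0 at y ∈ {0}; common: {0}.
  x = 3: f ≡ 0 at y ∈ {4}; g ≡ 0 at y ∈ {6}; common: ∅.
  x = 4: f ≡ 0 at y ∈ {1}; g ≡ 0 at y ∈ {5}; common: ∅.
  x = 5: f ≡ 0 at y ∈ {5}; g ≡ 0 at y ∈ {4}; common: ∅.
  x = 6: f ≡ 0 at y ∈ {2}; g ≡ 0 at y ∈ {3}; common: ∅.
Collecting: common zeros = {(2, 0)}, so the count is 1.
Comparison with the Bézout bound: 1 ≤ 1 = deg(f)·deg(g), as expected for curves with no common component (the bound is attained).


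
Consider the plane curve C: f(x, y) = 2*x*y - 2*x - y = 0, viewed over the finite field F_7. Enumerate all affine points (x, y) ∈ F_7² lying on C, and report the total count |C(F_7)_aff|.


Affine F_7-points: {(0, 0), (1, 2), (2, 6), (3, 4), (5, 5), (6, 3)}; count = 6.

For each of the 49 pairs (x, y) ∈ F_7², evaluate f(x, y) mod 7. Record the zeros.
  x = 0: [0↦0, 1↦6, 2↦5, 3↦4, 4↦3, 5↦2, 6↦1]  zeros at y ∈ {0}
  x = 1: [0↦5, 1↦6, 2↦0, 3↦1, 4↦2, 5↦3, 6↦4]  zeros at y ∈ {2}
  x = 2: [0↦3, 1↦6, 2↦2, 3↦5, 4↦1, 5↦4, 6↦0]  zeros at y ∈ {6}
  x = 3: [0↦1, 1↦6, 2↦4, 3↦2, 4↦0, 5↦5, 6↦3]  zeros at y ∈ {4}
  x = 4: [0↦6, 1↦6, 2↦6, 3↦6, 4↦6, 5↦6, 6↦6]  zeros at y ∈ ∅
  x = 5: [0↦4, 1↦6, 2↦1, 3↦3, 4↦5, 5↦0, 6↦2]  zeros at y ∈ {5}
  x = 6: [0↦2, 1↦6, 2↦3, 3↦0, 4↦4, 5↦1, 6↦5]  zeros at y ∈ {3}
Collecting zeros: affine points = {(0, 0), (1, 2), (2, 6), (3, 4), (5, 5), (6, 3)}.
Total count |C(F_7)_aff| = 6.


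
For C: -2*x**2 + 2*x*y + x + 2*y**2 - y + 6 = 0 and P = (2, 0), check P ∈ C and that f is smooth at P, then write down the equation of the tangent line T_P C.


Tangent line at P: -7*x + 3*y + 14 = 0.

Step 1: f(2, 0) = 0, so P lies on C.
Step 2: partial derivatives
  f_x(x, y) = -4*x + 2*y + 1, f_y(x, y) = 2*x + 4*y - 1.
  f_x(P) = -7, f_y(P) = 3 (gradient nonzero, so P is smooth).
Step 3: tangent line at P: -7·(x − 2) + 3·(y − 0) = 0.
Expanding: -7*x + 3*y + 14 = 0.


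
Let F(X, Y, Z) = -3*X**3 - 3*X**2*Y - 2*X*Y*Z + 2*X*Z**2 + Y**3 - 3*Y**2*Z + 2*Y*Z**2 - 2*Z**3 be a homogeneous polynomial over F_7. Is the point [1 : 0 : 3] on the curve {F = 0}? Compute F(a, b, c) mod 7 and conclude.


F(1,0,3) ≡ 3 (mod 7); P is NOT on the curve.

Evaluate F(1, 0, 3) term-by-term (mod 7).
  -3*X**3 ↦ -3·1·1·1 = -3
  -3*X**2*Y ↦ -3·1·0·1 = 0
  -2*X*Y*Z ↦ -2·1·0·3 = 0
  2*X*Z**2 ↦ 2·1·1·9 = 18
  Y**3 ↦ 1·1·0·1 = 0
  -3*Y**2*Z ↦ -3·1·0·3 = 0
  2*Y*Z**2 ↦ 2·1·0·9 = 0
  -2*Z**3 ↦ -2·1·1·27 = -54
Sum: F(1, 0, 3) = (-3) + (0) + (0) + (18) + (0) + (0) + (0) + (-54) = -39.
Reducing mod 7: -39 ≡ 3 (mod 7).
Since F(a, b, c) ≡ 3 ≠ 0 (mod 7), P does NOT lie on the curve.


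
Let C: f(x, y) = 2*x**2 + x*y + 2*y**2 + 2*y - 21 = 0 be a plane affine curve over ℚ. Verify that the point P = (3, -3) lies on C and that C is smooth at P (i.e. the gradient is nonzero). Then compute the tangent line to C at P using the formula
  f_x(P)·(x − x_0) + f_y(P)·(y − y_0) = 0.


Tangent line at P: 9*x - 7*y - 48 = 0.

Step 1: f(3, -3) = 0, so P lies on C.
Step 2: partial derivatives
  f_x(x, y) = 4*x + y, f_y(x, y) = x + 4*y + 2.
  f_x(P) = 9, f_y(P) = -7 (gradient nonzero, so P is smooth).
Step 3: tangent line at P: 9·(x − 3) + -7·(y − -3) = 0.
Expanding: 9*x - 7*y - 48 = 0.


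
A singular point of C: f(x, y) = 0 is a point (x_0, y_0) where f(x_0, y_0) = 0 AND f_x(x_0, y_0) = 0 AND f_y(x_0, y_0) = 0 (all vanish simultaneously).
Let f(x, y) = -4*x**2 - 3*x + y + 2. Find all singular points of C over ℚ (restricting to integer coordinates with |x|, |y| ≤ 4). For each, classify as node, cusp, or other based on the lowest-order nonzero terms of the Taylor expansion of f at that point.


No singular points in the scanned grid; C is smooth there.

Compute partial derivatives:
  f_x = -8*x - 3.
  f_y = 1.
f_y = 1 is a nonzero constant, so f_y never vanishes: no point (x, y) can satisfy f = f_x = f_y = 0. In particular no (x, y) ∈ {−4, ..., 4}² is singular; the curve is smooth.


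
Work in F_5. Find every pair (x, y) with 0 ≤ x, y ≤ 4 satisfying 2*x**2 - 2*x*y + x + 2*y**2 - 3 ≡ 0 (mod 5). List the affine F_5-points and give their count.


Affine F_5-points: {(0, 2), (0, 3), (1, 0), (1, 1), (2, 1), (4, 2)}; count = 6.

For each of the 25 pairs (x, y) ∈ F_5², evaluate f(x, y) mod 5. Record the zeros.
  x = 0: [0↦2, 1↦4, 2↦0, 3↦0, 4↦4]  zeros at y ∈ {2, 3}
  x = 1: [0↦0, 1↦0, 2↦4, 3↦2, 4↦4]  zeros at y ∈ {0, 1}
  x = 2: [0↦2, 1↦0, 2↦2, 3↦3, 4↦3]  zeros at y ∈ {1}
  x = 3: [0↦3, 1↦4, 2↦4, 3↦3, 4↦1]  zeros at y ∈ ∅
  x = 4: [0↦3, 1↦2, 2↦0, 3↦2, 4↦3]  zeros at y ∈ {2}
Collecting zeros: affine points = {(0, 2), (0, 3), (1, 0), (1, 1), (2, 1), (4, 2)}.
Total count |C(F_5)_aff| = 6.


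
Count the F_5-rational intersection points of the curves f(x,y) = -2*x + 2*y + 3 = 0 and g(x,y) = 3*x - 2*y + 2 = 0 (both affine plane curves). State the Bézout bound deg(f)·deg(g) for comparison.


Common zeros: {(0, 1)}; count = 1; Bézout bound = 1.

deg(f) = 1, deg(g) = 1, so Bézout bound = 1.
Scan x ∈ F_5. For each x, list the y ∈ F_5 with f(x, y) ≡ 0 and those with g(x, y) ≡ 0 (mod 5); the common zeros in that column are the intersection.
  x = 0: f ≡ 0 at y ∈ {1}; g ≡ 0 at y ∈ {1}; common: {1}.
  x = 1: f ≡ 0 at y ∈ {2}; g ≡ 0 at y ∈ {0}; common: ∅.
  x = 2: f ≡ 0 at y ∈ {3}; g ≡ 0 at y ∈ {4}; common: ∅.
  x = 3: f ≡ 0 at y ∈ {4}; g ≡ 0 at y ∈ {3}; common: ∅.
  x = 4: f ≡ 0 at y ∈ {0}; g ≡ 0 at y ∈ {2}; common: ∅.
Collecting: common zeros = {(0, 1)}, so the count is 1.
Comparison with the Bézout bound: 1 ≤ 1 = deg(f)·deg(g), as expected for curves with no common component (the bound is attained).


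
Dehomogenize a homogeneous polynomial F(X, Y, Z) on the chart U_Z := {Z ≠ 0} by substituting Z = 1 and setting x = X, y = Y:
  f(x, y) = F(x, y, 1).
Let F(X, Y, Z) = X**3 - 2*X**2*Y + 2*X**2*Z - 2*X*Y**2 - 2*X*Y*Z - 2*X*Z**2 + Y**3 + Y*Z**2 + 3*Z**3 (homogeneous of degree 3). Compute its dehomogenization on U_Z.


f(x, y) = x**3 - 2*x**2*y + 2*x**2 - 2*x*y**2 - 2*x*y - 2*x + y**3 + y + 3

On U_Z we set Z = 1. Each monomial c·X^i·Y^j·Z^k in F becomes c·x^i·y^j·1^k = c·x^i·y^j.
Substituting Z = 1: F(X, Y, 1) = x**3 - 2*x**2*y + 2*x**2 - 2*x*y**2 - 2*x*y - 2*x + y**3 + y + 3.
Note: deg(f) ≤ deg(F) = 3; strict inequality happens when F is divisible by Z (lost terms).


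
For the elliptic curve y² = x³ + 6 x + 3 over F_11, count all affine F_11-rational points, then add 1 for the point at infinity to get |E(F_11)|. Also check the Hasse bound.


Affine points = {(0, 5), (0, 6), (2, 1), (2, 10), (3, 2), (3, 9), (4, 5), (4, 6), (5, 2), (5, 9), (7, 5), (7, 6), (9, 4), (9, 7)}; affine count = 14; |E(F_11)| = 15.

Discriminant check: Δ ∝ 4a³ + 27b² = 4·6³ + 27·3² = 4·216 + 27·9 ≡ 7 (mod 11). Nonzero ⇒ E is nonsingular.
For each x ∈ F_11, compute rhs = x³ + 6·x + 3 mod 11, then count y ∈ F_11 with y² ≡ rhs.
  x = 0: rhs = 3, matching y values: 5, 6 (2 points).
  x = 1: rhs = 10, matching y values: none (0 points).
  x = 2: rhs = 1, matching y values: 1, 10 (2 points).
  x = 3: rhs = 4, matching y values: 2, 9 (2 points).
  x = 4: rhs = 3, matching y values: 5, 6 (2 points).
  x = 5: rhs = 4, matching y values: 2, 9 (2 points).
  x = 6: rhs = 2, matching y values: none (0 points).
  x = 7: rhs = 3, matching y values: 5, 6 (2 points).
  x = 8: rhs = 2, matching y values: none (0 points).
  x = 9: rhs = 5, matching y values: 4, 7 (2 points).
  x = 10: rhs = 7, matching y values: none (0 points).
Total affine count: 14.
Full point count |E(F_11)| = 14 + 1 = 15.
Hasse bound: |15 − (11+1)| = |3| = 3 ≤ 2√11 ≈ 6.6332 ✓.


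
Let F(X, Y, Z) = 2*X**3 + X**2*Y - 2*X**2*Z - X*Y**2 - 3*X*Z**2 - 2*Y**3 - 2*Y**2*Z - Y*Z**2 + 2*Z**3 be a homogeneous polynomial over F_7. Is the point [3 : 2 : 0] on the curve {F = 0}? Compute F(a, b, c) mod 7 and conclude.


F(3,2,0) ≡ 2 (mod 7); P is NOT on the curve.

Evaluate F(3, 2, 0) term-by-term (mod 7).
  2*X**3 ↦ 2·27·1·1 = 54
  X**2*Y ↦ 1·9·2·1 = 18
  -2*X**2*Z ↦ -2·9·1·0 = 0
  -X*Y**2 ↦ -1·3·4·1 = -12
  -3*X*Z**2 ↦ -3·3·1·0 = 0
  -2*Y**3 ↦ -2·1·8·1 = -16
  -2*Y**2*Z ↦ -2·1·4·0 = 0
  -Y*Z**2 ↦ -1·1·2·0 = 0
  2*Z**3 ↦ 2·1·1·0 = 0
Sum: F(3, 2, 0) = (54) + (18) + (0) + (-12) + (0) + (-16) + (0) + (0) + (0) = 44.
Reducing mod 7: 44 ≡ 2 (mod 7).
Since F(a, b, c) ≡ 2 ≠ 0 (mod 7), P does NOT lie on the curve.


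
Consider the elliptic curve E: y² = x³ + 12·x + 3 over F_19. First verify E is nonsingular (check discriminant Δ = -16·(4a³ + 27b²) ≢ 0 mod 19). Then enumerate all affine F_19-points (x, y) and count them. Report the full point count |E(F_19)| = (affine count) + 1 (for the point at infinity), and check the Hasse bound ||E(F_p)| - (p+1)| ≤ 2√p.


Affine points = {(1, 4), (1, 15), (2, 4), (2, 15), (3, 3), (3, 16), (4, 1), (4, 18), (5, 6), (5, 13), (6, 5), (6, 14), (9, 2), (9, 17), (13, 0), (15, 9), (15, 10), (16, 4), (16, 15), (17, 3), (17, 16), (18, 3), (18, 16)}; affine count = 23; |E(F_19)| = 24.

Discriminant check: Δ ∝ 4a³ + 27b² = 4·12³ + 27·3² = 4·1728 + 27·9 ≡ 11 (mod 19). Nonzero ⇒ E is nonsingular.
For each x ∈ F_19, compute rhs = x³ + 12·x + 3 mod 19, then count y ∈ F_19 with y² ≡ rhs.
  x = 0: rhs = 3, matching y values: none (0 points).
  x = 1: rhs = 16, matching y values: 4, 15 (2 points).
  x = 2: rhs = 16, matching y values: 4, 15 (2 points).
  x = 3: rhs = 9, matching y values: 3, 16 (2 points).
  x = 4: rhs = 1, matching y values: 1, 18 (2 points).
  x = 5: rhs = 17, matching y values: 6, 13 (2 points).
  x = 6: rhs = 6, matching y values: 5, 14 (2 points).
  x = 7: rhs = 12, matching y values: none (0 points).
  x = 8: rhs = 3, matching y values: none (0 points).
  x = 9: rhs = 4, matching y values: 2, 17 (2 points).
  x = 10: rhs = 2, matching y values: none (0 points).
  x = 11: rhs = 3, matching y values: none (0 points).
  x = 12: rhs = 13, matching y values: none (0 points).
  x = 13: rhs = 0, matching y values: 0 (1 points).
  x = 14: rhs = 8, matching y values: none (0 points).
  x = 15: rhs = 5, matching y values: 9, 10 (2 points).
  x = 16: rhs = 16, matching y values: 4, 15 (2 points).
  x = 17: rhs = 9, matching y values: 3, 16 (2 points).
  x = 18: rhs = 9, matching y values: 3, 16 (2 points).
Total affine count: 23.
Full point count |E(F_19)| = 23 + 1 = 24.
Hasse bound: |24 − (19+1)| = |4| = 4 ≤ 2√19 ≈ 8.7178 ✓.


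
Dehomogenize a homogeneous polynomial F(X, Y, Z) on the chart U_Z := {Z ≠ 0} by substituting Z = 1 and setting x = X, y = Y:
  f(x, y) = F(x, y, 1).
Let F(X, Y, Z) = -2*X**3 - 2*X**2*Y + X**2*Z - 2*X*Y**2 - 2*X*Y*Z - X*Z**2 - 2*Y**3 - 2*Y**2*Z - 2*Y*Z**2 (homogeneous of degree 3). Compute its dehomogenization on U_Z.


f(x, y) = -2*x**3 - 2*x**2*y + x**2 - 2*x*y**2 - 2*x*y - x - 2*y**3 - 2*y**2 - 2*y

On U_Z we set Z = 1. Each monomial c·X^i·Y^j·Z^k in F becomes c·x^i·y^j·1^k = c·x^i·y^j.
Substituting Z = 1: F(X, Y, 1) = -2*x**3 - 2*x**2*y + x**2 - 2*x*y**2 - 2*x*y - x - 2*y**3 - 2*y**2 - 2*y.
Note: deg(f) ≤ deg(F) = 3; strict inequality happens when F is divisible by Z (lost terms).


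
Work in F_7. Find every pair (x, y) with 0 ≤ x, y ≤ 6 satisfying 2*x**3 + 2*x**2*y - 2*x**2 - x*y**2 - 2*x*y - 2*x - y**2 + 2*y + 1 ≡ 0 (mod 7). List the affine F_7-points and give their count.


Affine F_7-points: {(0, 4), (0, 5), (6, 6)}; count = 3.

For each of the 49 pairs (x, y) ∈ F_7², evaluate f(x, y) mod 7. Record the zeros.
  x = 0: [0↦1, 1↦2, 2↦1, 3↦5, 4↦0, 5↦0, 6↦5]  zeros at y ∈ {4, 5}
  x = 1: [0↦6, 1↦6, 2↦2, 3↦1, 4↦3, 5↦1, 6↦2]  zeros at y ∈ ∅
  x = 2: [0↦5, 1↦1, 2↦5, 3↦3, 4↦2, 5↦2, 6↦3]  zeros at y ∈ ∅
  x = 3: [0↦3, 1↦6, 2↦1, 3↦2, 4↦2, 5↦1, 6↦6]  zeros at y ∈ ∅
  x = 4: [0↦5, 1↦5, 2↦2, 3↦3, 4↦1, 5↦3, 6↦2]  zeros at y ∈ ∅
  x = 5: [0↦2, 1↦3, 2↦6, 3↦4, 4↦4, 5↦6, 6↦3]  zeros at y ∈ ∅
  x = 6: [0↦6, 1↦5, 2↦4, 3↦3, 4↦2, 5↦1, 6↦0]  zeros at y ∈ {6}
Collecting zeros: affine points = {(0, 4), (0, 5), (6, 6)}.
Total count |C(F_7)_aff| = 3.


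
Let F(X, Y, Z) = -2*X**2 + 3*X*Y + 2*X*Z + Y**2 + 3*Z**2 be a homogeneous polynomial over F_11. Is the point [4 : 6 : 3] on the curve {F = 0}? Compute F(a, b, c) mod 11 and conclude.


F(4,6,3) ≡ 6 (mod 11); P is NOT on the curve.

Evaluate F(4, 6, 3) term-by-term (mod 11).
  -2*X**2 ↦ -2·16·1·1 = -32
  3*X*Y ↦ 3·4·6·1 = 72
  2*X*Z ↦ 2·4·1·3 = 24
  Y**2 ↦ 1·1·36·1 = 36
  3*Z**2 ↦ 3·1·1·9 = 27
Sum: F(4, 6, 3) = (-32) + (72) + (24) + (36) + (27) = 127.
Reducing mod 11: 127 ≡ 6 (mod 11).
Since F(a, b, c) ≡ 6 ≠ 0 (mod 11), P does NOT lie on the curve.


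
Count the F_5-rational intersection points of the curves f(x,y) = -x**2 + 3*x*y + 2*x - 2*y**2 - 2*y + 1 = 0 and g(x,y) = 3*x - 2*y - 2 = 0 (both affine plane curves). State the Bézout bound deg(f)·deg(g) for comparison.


Common zeros: ∅; count = 0; Bézout bound = 2.

deg(f) = 2, deg(g) = 1, so Bézout bound = 2.
Scan x ∈ F_5. For each x, list the y ∈ F_5 with f(x, y) ≡ 0 and those with g(x, y) ≡ 0 (mod 5); the common zeros in that column are the intersection.
  x = 0: f ≡ 0 at y ∈ ∅; g ≡ 0 at y ∈ {4}; common: ∅.
  x = 1: f ≡ 0 at y ∈ ∅; g ≡ 0 at y ∈ {3}; common: ∅.
  x = 2: f ≡ 0 at y ∈ {3, 4}; g ≡ 0 at y ∈ {2}; common: ∅.
  x = 3: f ≡ 0 at y ∈ ∅; g ≡ 0 at y ∈ {1}; common: ∅.
  x = 4: f ≡ 0 at y ∈ {2, 3}; g ≡ 0 at y ∈ {0}; common: ∅.
Collecting: common zeros = ∅, so the count is 0.
Comparison with the Bézout bound: 0 ≤ 2 = deg(f)·deg(g), as expected for curves with no common component (the affine F_5-count falls short of the bound because intersections may lie at infinity, over extension fields, or carry multiplicity).


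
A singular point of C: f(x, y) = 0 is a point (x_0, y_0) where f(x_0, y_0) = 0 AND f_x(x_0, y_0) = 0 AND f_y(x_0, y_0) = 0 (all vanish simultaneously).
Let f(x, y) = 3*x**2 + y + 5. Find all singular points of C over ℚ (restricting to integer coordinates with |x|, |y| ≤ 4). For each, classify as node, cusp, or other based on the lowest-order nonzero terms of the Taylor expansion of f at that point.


No singular points in the scanned grid; C is smooth there.

Compute partial derivatives:
  f_x = 6*x.
  f_y = 1.
f_y = 1 is a nonzero constant, so f_y never vanishes: no point (x, y) can satisfy f = f_x = f_y = 0. In particular no (x, y) ∈ {−4, ..., 4}² is singular; the curve is smooth.


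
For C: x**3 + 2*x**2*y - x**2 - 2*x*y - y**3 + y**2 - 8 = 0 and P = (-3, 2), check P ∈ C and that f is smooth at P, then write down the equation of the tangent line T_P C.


Tangent line at P: 5*x + 16*y - 17 = 0.

Step 1: f(-3, 2) = 0, so P lies on C.
Step 2: partial derivatives
  f_x(x, y) = 3*x**2 + 4*x*y - 2*x - 2*y, f_y(x, y) = 2*x**2 - 2*x - 3*y**2 + 2*y.
  f_x(P) = 5, f_y(P) = 16 (gradient nonzero, so P is smooth).
Step 3: tangent line at P: 5·(x − -3) + 16·(y − 2) = 0.
Expanding: 5*x + 16*y - 17 = 0.


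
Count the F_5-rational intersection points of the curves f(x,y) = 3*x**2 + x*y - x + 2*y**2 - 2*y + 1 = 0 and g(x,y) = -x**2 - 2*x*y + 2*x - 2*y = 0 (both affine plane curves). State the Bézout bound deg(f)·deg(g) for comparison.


Common zeros: ∅; count = 0; Bézout bound = 4.

deg(f) = 2, deg(g) = 2, so Bézout bound = 4.
Scan x ∈ F_5. For each x, list the y ∈ F_5 with f(x, y) ≡ 0 and those with g(x, y) ≡ 0 (mod 5); the common zeros in that column are the intersection.
  x = 0: f ≡ 0 at y ∈ {2, 4}; g ≡ 0 at y ∈ {0}; common: ∅.
  x = 1: f ≡ 0 at y ∈ ∅; g ≡ 0 at y ∈ {4}; common: ∅.
  x = 2: f ≡ 0 at y ∈ ∅; g ≡ 0 at y ∈ {0}; common: ∅.
  x = 3: f ≡ 0 at y ∈ {0, 2}; g ≡ 0 at y ∈ {4}; common: ∅.
  x = 4: f ≡ 0 at y ∈ {0, 4}; g ≡ 0 at y ∈ ∅; common: ∅.
Collecting: common zeros = ∅, so the count is 0.
Comparison with the Bézout bound: 0 ≤ 4 = deg(f)·deg(g), as expected for curves with no common component (the affine F_5-count falls short of the bound because intersections may lie at infinity, over extension fields, or carry multiplicity).


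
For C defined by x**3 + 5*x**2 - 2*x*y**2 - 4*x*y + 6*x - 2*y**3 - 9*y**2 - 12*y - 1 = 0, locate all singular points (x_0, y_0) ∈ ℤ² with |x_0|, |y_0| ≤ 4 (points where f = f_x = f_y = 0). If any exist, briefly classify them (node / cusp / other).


Singular points: {(-2, -1)}; classification: node.

Compute partial derivatives:
  f_x = 3*x**2 + 10*x - 2*y**2 - 4*y + 6.
  f_y = -4*x*y - 4*x - 6*y**2 - 18*y - 12.
Scan x_0 ∈ {−4, ..., 4}. For each x_0, f_y(x_0, y) is a polynomial in y; find its integer roots y ∈ {−4, ..., 4}, then test f_x and f at those candidates.
  x = -4: f_y(-4, y) = -6*y**2 - 2*y + 4; vanishes at y ∈ {-1}. (-4, -1): f_x = 16 ≠ 0.
  x = -3: f_y(-3, y) = -6*y**2 - 6*y; vanishes at y ∈ {-1, 0}. (-3, -1): f_x = 5 ≠ 0; (-3, 0): f_x = 3 ≠ 0.
  x = -2: f_y(-2, y) = -6*y**2 - 10*y - 4; vanishes at y ∈ {-1}. (-2, -1): f_x = 0, f = 0 — SINGULAR.
  x = -1: f_y(-1, y) = -6*y**2 - 14*y - 8; vanishes at y ∈ {-1}. (-1, -1): f_x = 1 ≠ 0.
  x = 0: f_y(0, y) = -6*y**2 - 18*y - 12; vanishes at y ∈ {-2, -1}. (0, -2): f_x = 6 ≠ 0; (0, -1): f_x = 8 ≠ 0.
  x = 1: f_y(1, y) = -6*y**2 - 22*y - 16; vanishes at y ∈ {-1}. (1, -1): f_x = 21 ≠ 0.
  x = 2: f_y(2, y) = -6*y**2 - 26*y - 20; vanishes at y ∈ {-1}. (2, -1): f_x = 40 ≠ 0.
  x = 3: f_y(3, y) = -6*y**2 - 30*y - 24; vanishes at y ∈ {-4, -1}. (3, -4): f_x = 47 ≠ 0; (3, -1): f_x = 65 ≠ 0.
  x = 4: f_y(4, y) = -6*y**2 - 34*y - 28; vanishes at y ∈ {-1}. (4, -1): f_x = 96 ≠ 0.
Only singular point on the grid: (-2, -1).
Classify: substitute x = -2 + u, y = -1 + v and expand: f = u**3 - u**2 - 2*u*v**2 - 2*v**3 + v**2.
No constant or linear terms (consistent with a singular point). Quadratic part: -u**2 + v**2. Cubic part: u**3 - 2*u*v**2 - 2*v**3.
The quadratic part v**2 - u**2 = (v − u)(v + u) splits into two distinct linear factors, so there are two distinct tangent lines y − -1 = ±(x − -2) — this is a node (ordinary double point).
Classification: node.


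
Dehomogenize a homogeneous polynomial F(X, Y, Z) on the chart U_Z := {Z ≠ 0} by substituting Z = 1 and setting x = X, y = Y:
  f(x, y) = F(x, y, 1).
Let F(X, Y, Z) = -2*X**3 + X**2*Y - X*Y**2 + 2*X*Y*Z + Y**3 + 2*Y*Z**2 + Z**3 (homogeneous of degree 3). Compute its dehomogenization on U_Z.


f(x, y) = -2*x**3 + x**2*y - x*y**2 + 2*x*y + y**3 + 2*y + 1

On U_Z we set Z = 1. Each monomial c·X^i·Y^j·Z^k in F becomes c·x^i·y^j·1^k = c·x^i·y^j.
Substituting Z = 1: F(X, Y, 1) = -2*x**3 + x**2*y - x*y**2 + 2*x*y + y**3 + 2*y + 1.
Note: deg(f) ≤ deg(F) = 3; strict inequality happens when F is divisible by Z (lost terms).


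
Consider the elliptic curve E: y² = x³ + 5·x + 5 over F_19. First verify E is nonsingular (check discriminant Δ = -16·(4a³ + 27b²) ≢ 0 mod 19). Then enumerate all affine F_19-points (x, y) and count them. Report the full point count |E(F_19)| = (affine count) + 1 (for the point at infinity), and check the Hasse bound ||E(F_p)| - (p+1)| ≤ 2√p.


Affine points = {(0, 9), (0, 10), (1, 7), (1, 12), (2, 2), (2, 17), (3, 3), (3, 16), (6, 2), (6, 17), (8, 5), (8, 14), (9, 0), (11, 2), (11, 17), (12, 8), (12, 11), (13, 5), (13, 14), (14, 8), (14, 11), (15, 4), (15, 15), (16, 1), (16, 18), (17, 5), (17, 14)}; affine count = 27; |E(F_19)| = 28.

Discriminant check: Δ ∝ 4a³ + 27b² = 4·5³ + 27·5² = 4·125 + 27·25 ≡ 16 (mod 19). Nonzero ⇒ E is nonsingular.
For each x ∈ F_19, compute rhs = x³ + 5·x + 5 mod 19, then count y ∈ F_19 with y² ≡ rhs.
  x = 0: rhs = 5, matching y values: 9, 10 (2 points).
  x = 1: rhs = 11, matching y values: 7, 12 (2 points).
  x = 2: rhs = 4, matching y values: 2, 17 (2 points).
  x = 3: rhs = 9, matching y values: 3, 16 (2 points).
  x = 4: rhs = 13, matching y values: none (0 points).
  x = 5: rhs = 3, matching y values: none (0 points).
  x = 6: rhs = 4, matching y values: 2, 17 (2 points).
  x = 7: rhs = 3, matching y values: none (0 points).
  x = 8: rhs = 6, matching y values: 5, 14 (2 points).
  x = 9: rhs = 0, matching y values: 0 (1 points).
  x = 10: rhs = 10, matching y values: none (0 points).
  x = 11: rhs = 4, matching y values: 2, 17 (2 points).
  x = 12: rhs = 7, matching y values: 8, 11 (2 points).
  x = 13: rhs = 6, matching y values: 5, 14 (2 points).
  x = 14: rhs = 7, matching y values: 8, 11 (2 points).
  x = 15: rhs = 16, matching y values: 4, 15 (2 points).
  x = 16: rhs = 1, matching y values: 1, 18 (2 points).
  x = 17: rhs = 6, matching y values: 5, 14 (2 points).
  x = 18: rhs = 18, matching y values: none (0 points).
Total affine count: 27.
Full point count |E(F_19)| = 27 + 1 = 28.
Hasse bound: |28 − (19+1)| = |8| = 8 ≤ 2√19 ≈ 8.7178 ✓.


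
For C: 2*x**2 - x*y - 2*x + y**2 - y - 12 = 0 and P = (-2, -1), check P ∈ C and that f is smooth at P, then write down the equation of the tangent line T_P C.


Tangent line at P: -9*x - y - 19 = 0.

Step 1: f(-2, -1) = 0, so P lies on C.
Step 2: partial derivatives
  f_x(x, y) = 4*x - y - 2, f_y(x, y) = -x + 2*y - 1.
  f_x(P) = -9, f_y(P) = -1 (gradient nonzero, so P is smooth).
Step 3: tangent line at P: -9·(x − -2) + -1·(y − -1) = 0.
Expanding: -9*x - y - 19 = 0.


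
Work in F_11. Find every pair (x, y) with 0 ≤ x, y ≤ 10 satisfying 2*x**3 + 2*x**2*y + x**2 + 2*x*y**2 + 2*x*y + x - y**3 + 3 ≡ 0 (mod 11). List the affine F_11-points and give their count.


Affine F_11-points: {(0, 9), (4, 1), (5, 1), (5, 8), (6, 1), (7, 4), (7, 6), (9, 0), (10, 3), (10, 7), (10, 10)}; count = 11.

For each of the 121 pairs (x, y) ∈ F_11², evaluate f(x, y) mod 11. Record the zeros.
  x = 0: [0↦3, 1↦2, 2↦6, 3↦9, 4↦5, 5↦10, 6↦7, 7↦1, 8↦8, 9↦0, 10↦4]  zeros at y ∈ {9}
  x = 1: [0↦7, 1↦1, 2↦4, 3↦10, 4↦2, 5↦7, 6↦8, 7↦10, 8↦7, 9↦4, 10↦6]  zeros at y ∈ ∅
  x = 2: [0↦3, 1↦7, 2↦2, 3↦4, 4↦7, 5↦5, 6↦3, 7↦6, 8↦8, 9↦3, 10↦7]  zeros at y ∈ ∅
  x = 3: [0↦3, 1↦10, 2↦1, 3↦3, 4↦10, 5↦5, 6↦4, 7↦1, 8↦1, 9↦9, 10↦8]  zeros at y ∈ ∅
  x = 4: [0↦8, 1↦0, 2↦2, 3↦8, 4↦1, 5↦8, 6↦1, 7↦7, 8↦9, 9↦1, 10↦10]  zeros at y ∈ {1}
  x = 5: [0↦8, 1↦0, 2↦6, 3↦9, 4↦3, 5↦4, 6↦6, 7↦3, 8↦0, 9↦2, 10↦3]  zeros at y ∈ {1, 8}
  x = 6: [0↦4, 1↦0, 2↦3, 3↦7, 4↦6, 5↦5, 6↦9, 7↦1, 8↦8, 9↦2, 10↦10]  zeros at y ∈ {1}
  x = 7: [0↦8, 1↦1, 2↦5, 3↦3, 4↦0, 5↦1, 6↦0, 7↦2, 8↦1, 9↦2, 10↦10]  zeros at y ∈ {4, 6}
  x = 8: [0↦10, 1↦4, 2↦2, 3↦9, 4↦8, 5↦4, 6↦2, 7↦7, 8↦2, 9↦3, 10↦4]  zeros at y ∈ ∅
  x = 9: [0↦0, 1↦10, 2↦6, 3↦4, 4↦9, 5↦4, 6↦5, 7↦6, 8↦1, 9↦6, 10↦4]  zeros at y ∈ {0}
  x = 10: [0↦1, 1↦9, 2↦7, 3↦0, 4↦4, 5↦2, 6↦10, 7↦0, 8↦10, 9↦1, 10↦0]  zeros at y ∈ {3, 7, 10}
Collecting zeros: affine points = {(0, 9), (4, 1), (5, 1), (5, 8), (6, 1), (7, 4), (7, 6), (9, 0), (10, 3), (10, 7), (10, 10)}.
Total count |C(F_11)_aff| = 11.


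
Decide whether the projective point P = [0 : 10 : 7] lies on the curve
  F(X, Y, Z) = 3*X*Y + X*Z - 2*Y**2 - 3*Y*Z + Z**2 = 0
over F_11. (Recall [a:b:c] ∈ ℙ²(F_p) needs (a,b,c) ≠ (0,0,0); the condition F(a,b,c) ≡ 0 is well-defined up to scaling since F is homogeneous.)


F(0,10,7) ≡ 2 (mod 11); P is NOT on the curve.

Evaluate F(0, 10, 7) term-by-term (mod 11).
  3*X*Y ↦ 3·0·10·1 = 0
  X*Z ↦ 1·0·1·7 = 0
  -2*Y**2 ↦ -2·1·100·1 = -200
  -3*Y*Z ↦ -3·1·10·7 = -210
  Z**2 ↦ 1·1·1·49 = 49
Sum: F(0, 10, 7) = (0) + (0) + (-200) + (-210) + (49) = -361.
Reducing mod 11: -361 ≡ 2 (mod 11).
Since F(a, b, c) ≡ 2 ≠ 0 (mod 11), P does NOT lie on the curve.


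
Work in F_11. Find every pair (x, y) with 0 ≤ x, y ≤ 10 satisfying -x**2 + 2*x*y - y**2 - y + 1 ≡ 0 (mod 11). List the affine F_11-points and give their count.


Affine F_11-points: {(0, 3), (0, 7), (1, 0), (1, 1), (3, 7), (3, 9), (4, 9), (6, 3), (6, 8), (10, 0), (10, 8)}; count = 11.

For each of the 121 pairs (x, y) ∈ F_11², evaluate f(x, y) mod 11. Record the zeros.
  x = 0: [0↦1, 1↦10, 2↦6, 3↦0, 4↦3, 5↦4, 6↦3, 7↦0, 8↦6, 9↦10, 10↦1]  zeros at y ∈ {3, 7}
  x = 1: [0↦0, 1↦0, 2↦9, 3↦5, 4↦10, 5↦2, 6↦3, 7↦2, 8↦10, 9↦5, 10↦9]  zeros at y ∈ {0, 1}
  x = 2: [0↦8, 1↦10, 2↦10, 3↦8, 4↦4, 5↦9, 6↦1, 7↦2, 8↦1, 9↦9, 10↦4]  zeros at y ∈ ∅
  x = 3: [0↦3, 1↦7, 2↦9, 3↦9, 4↦7, 5↦3, 6↦8, 7↦0, 8↦1, 9↦0, 10↦8]  zeros at y ∈ {7, 9}
  x = 4: [0↦7, 1↦2, 2↦6, 3↦8, 4↦8, 5↦6, 6↦2, 7↦7, 8↦10, 9↦0, 10↦10]  zeros at y ∈ {9}
  x = 5: [0↦9, 1↦6, 2↦1, 3↦5, 4↦7, 5↦7, 6↦5, 7↦1, 8↦6, 9↦9, 10↦10]  zeros at y ∈ ∅
  x = 6: [0↦9, 1↦8, 2↦5, 3↦0, 4↦4, 5↦6, 6↦6, 7↦4, 8↦0, 9↦5, 10↦8]  zeros at y ∈ {3, 8}
  x = 7: [0↦7, 1↦8, 2↦7, 3↦4, 4↦10, 5↦3, 6↦5, 7↦5, 8↦3, 9↦10, 10↦4]  zeros at y ∈ ∅
  x = 8: [0↦3, 1↦6, 2↦7, 3↦6, 4↦3, 5↦9, 6↦2, 7↦4, 8↦4, 9↦2, 10↦9]  zeros at y ∈ ∅
  x = 9: [0↦8, 1↦2, 2↦5, 3↦6, 4↦5, 5↦2, 6↦8, 7↦1, 8↦3, 9↦3, 10↦1]  zeros at y ∈ ∅
  x = 10: [0↦0, 1↦7, 2↦1, 3↦4, 4↦5, 5↦4, 6↦1, 7↦7, 8↦0, 9↦2, 10↦2]  zeros at y ∈ {0, 8}
Collecting zeros: affine points = {(0, 3), (0, 7), (1, 0), (1, 1), (3, 7), (3, 9), (4, 9), (6, 3), (6, 8), (10, 0), (10, 8)}.
Total count |C(F_11)_aff| = 11.


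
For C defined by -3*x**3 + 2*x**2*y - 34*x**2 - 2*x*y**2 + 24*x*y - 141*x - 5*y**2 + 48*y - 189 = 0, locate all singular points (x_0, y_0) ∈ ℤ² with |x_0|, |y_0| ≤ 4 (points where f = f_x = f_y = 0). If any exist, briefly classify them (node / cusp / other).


Singular points: {(-3, 3)}; classification: node.

Compute partial derivatives:
  f_x = -9*x**2 + 4*x*y - 68*x - 2*y**2 + 24*y - 141.
  f_y = 2*x**2 - 4*x*y + 24*x - 10*y + 48.
Scan x_0 ∈ {−4, ..., 4}. For each x_0, f_y(x_0, y) is a polynomial in y; find its integer roots y ∈ {−4, ..., 4}, then test f_x and f at those candidates.
  x = -4: f_y(-4, y) = 6*y - 16; no integer root y with |y| ≤ 4.
  x = -3: f_y(-3, y) = 2*y - 6; vanishes at y ∈ {3}. (-3, 3): f_x = 0, f = 0 — SINGULAR.
  x = -2: f_y(-2, y) = 8 - 2*y; vanishes at y ∈ {4}. (-2, 4): f_x = -9 ≠ 0.
  x = -1: f_y(-1, y) = 26 - 6*y; no integer root y with |y| ≤ 4.
  x = 0: f_y(0, y) = 48 - 10*y; no integer root y with |y| ≤ 4.
  x = 1: f_y(1, y) = 74 - 14*y; no integer root y with |y| ≤ 4.
  x = 2: f_y(2, y) = 104 - 18*y; no integer root y with |y| ≤ 4.
  x = 3: f_y(3, y) = 138 - 22*y; no integer root y with |y| ≤ 4.
  x = 4: f_y(4, y) = 176 - 26*y; no integer root y with |y| ≤ 4.
Only singular point on the grid: (-3, 3).
Classify: substitute x = -3 + u, y = 3 + v and expand: f = -3*u**3 + 2*u**2*v - u**2 - 2*u*v**2 + v**2.
No constant or linear terms (consistent with a singular point). Quadratic part: -u**2 + v**2. Cubic part: -3*u**3 + 2*u**2*v - 2*u*v**2.
The quadratic part v**2 - u**2 = (v − u)(v + u) splits into two distinct linear factors, so there are two distinct tangent lines y − 3 = ±(x − -3) — this is a node (ordinary double point).
Classification: node.


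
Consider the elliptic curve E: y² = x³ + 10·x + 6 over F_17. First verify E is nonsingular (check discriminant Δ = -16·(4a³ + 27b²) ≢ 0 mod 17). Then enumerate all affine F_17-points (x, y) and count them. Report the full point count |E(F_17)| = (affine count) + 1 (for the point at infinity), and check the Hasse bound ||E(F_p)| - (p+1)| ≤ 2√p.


Affine points = {(1, 0), (2, 0), (4, 5), (4, 12), (9, 3), (9, 14), (10, 1), (10, 16), (11, 6), (11, 11), (12, 1), (12, 16), (13, 2), (13, 15), (14, 0)}; affine count = 15; |E(F_17)| = 16.

Discriminant check: Δ ∝ 4a³ + 27b² = 4·10³ + 27·6² = 4·1000 + 27·36 ≡ 8 (mod 17). Nonzero ⇒ E is nonsingular.
For each x ∈ F_17, compute rhs = x³ + 10·x + 6 mod 17, then count y ∈ F_17 with y² ≡ rhs.
  x = 0: rhs = 6, matching y values: none (0 points).
  x = 1: rhs = 0, matching y values: 0 (1 points).
  x = 2: rhs = 0, matching y values: 0 (1 points).
  x = 3: rhs = 12, matching y values: none (0 points).
  x = 4: rhs = 8, matching y values: 5, 12 (2 points).
  x = 5: rhs = 11, matching y values: none (0 points).
  x = 6: rhs = 10, matching y values: none (0 points).
  x = 7: rhs = 11, matching y values: none (0 points).
  x = 8: rhs = 3, matching y values: none (0 points).
  x = 9: rhs = 9, matching y values: 3, 14 (2 points).
  x = 10: rhs = 1, matching y values: 1, 16 (2 points).
  x = 11: rhs = 2, matching y values: 6, 11 (2 points).
  x = 12: rhs = 1, matching y values: 1, 16 (2 points).
  x = 13: rhs = 4, matching y values: 2, 15 (2 points).
  x = 14: rhs = 0, matching y values: 0 (1 points).
  x = 15: rhs = 12, matching y values: none (0 points).
  x = 16: rhs = 12, matching y values: none (0 points).
Total affine count: 15.
Full point count |E(F_17)| = 15 + 1 = 16.
Hasse bound: |16 − (17+1)| = |-2| = 2 ≤ 2√17 ≈ 8.2462 ✓.


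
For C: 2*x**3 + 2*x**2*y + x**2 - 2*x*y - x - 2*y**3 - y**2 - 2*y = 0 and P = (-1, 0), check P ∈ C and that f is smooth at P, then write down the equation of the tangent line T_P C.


Tangent line at P: 3*x + 2*y + 3 = 0.

Step 1: f(-1, 0) = 0, so P lies on C.
Step 2: partial derivatives
  f_x(x, y) = 6*x**2 + 4*x*y + 2*x - 2*y - 1, f_y(x, y) = 2*x**2 - 2*x - 6*y**2 - 2*y - 2.
  f_x(P) = 3, f_y(P) = 2 (gradient nonzero, so P is smooth).
Step 3: tangent line at P: 3·(x − -1) + 2·(y − 0) = 0.
Expanding: 3*x + 2*y + 3 = 0.


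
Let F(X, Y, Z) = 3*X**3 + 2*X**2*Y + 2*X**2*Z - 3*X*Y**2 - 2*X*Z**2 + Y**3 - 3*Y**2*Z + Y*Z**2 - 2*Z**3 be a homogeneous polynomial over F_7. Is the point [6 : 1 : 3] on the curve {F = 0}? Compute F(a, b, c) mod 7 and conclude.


F(6,1,3) ≡ 1 (mod 7); P is NOT on the curve.

Evaluate F(6, 1, 3) term-by-term (mod 7).
  3*X**3 ↦ 3·216·1·1 = 648
  2*X**2*Y ↦ 2·36·1·1 = 72
  2*X**2*Z ↦ 2·36·1·3 = 216
  -3*X*Y**2 ↦ -3·6·1·1 = -18
  -2*X*Z**2 ↦ -2·6·1·9 = -108
  Y**3 ↦ 1·1·1·1 = 1
  -3*Y**2*Z ↦ -3·1·1·3 = -9
  Y*Z**2 ↦ 1·1·1·9 = 9
  -2*Z**3 ↦ -2·1·1·27 = -54
Sum: F(6, 1, 3) = (648) + (72) + (216) + (-18) + (-108) + (1) + (-9) + (9) + (-54) = 757.
Reducing mod 7: 757 ≡ 1 (mod 7).
Since F(a, b, c) ≡ 1 ≠ 0 (mod 7), P does NOT lie on the curve.


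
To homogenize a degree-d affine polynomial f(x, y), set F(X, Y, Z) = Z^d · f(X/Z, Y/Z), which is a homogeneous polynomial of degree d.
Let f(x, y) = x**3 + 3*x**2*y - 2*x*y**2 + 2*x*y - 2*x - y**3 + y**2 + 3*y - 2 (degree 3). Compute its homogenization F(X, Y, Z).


F(X, Y, Z) = X**3 + 3*X**2*Y - 2*X*Y**2 + 2*X*Y*Z - 2*X*Z**2 - Y**3 + Y**2*Z + 3*Y*Z**2 - 2*Z**3

deg(f) = 3.
Substitute x = X/Z, y = Y/Z into f, then multiply by Z^3.
  monomial 1·x^3·y^0 ↦ 1·X^3·Y^0·Z^0.
  monomial 3·x^2·y^1 ↦ 3·X^2·Y^1·Z^0.
  monomial -2·x^1·y^2 ↦ -2·X^1·Y^2·Z^0.
  monomial 2·x^1·y^1 ↦ 2·X^1·Y^1·Z^1.
  monomial -2·x^1·y^0 ↦ -2·X^1·Y^0·Z^2.
  monomial -1·x^0·y^3 ↦ -1·X^0·Y^3·Z^0.
  monomial 1·x^0·y^2 ↦ 1·X^0·Y^2·Z^1.
  monomial 3·x^0·y^1 ↦ 3·X^0·Y^1·Z^2.
  monomial -2·x^0·y^0 ↦ -2·X^0·Y^0·Z^3.
Collecting: F(X, Y, Z) = X**3 + 3*X**2*Y - 2*X*Y**2 + 2*X*Y*Z - 2*X*Z**2 - Y**3 + Y**2*Z + 3*Y*Z**2 - 2*Z**3.


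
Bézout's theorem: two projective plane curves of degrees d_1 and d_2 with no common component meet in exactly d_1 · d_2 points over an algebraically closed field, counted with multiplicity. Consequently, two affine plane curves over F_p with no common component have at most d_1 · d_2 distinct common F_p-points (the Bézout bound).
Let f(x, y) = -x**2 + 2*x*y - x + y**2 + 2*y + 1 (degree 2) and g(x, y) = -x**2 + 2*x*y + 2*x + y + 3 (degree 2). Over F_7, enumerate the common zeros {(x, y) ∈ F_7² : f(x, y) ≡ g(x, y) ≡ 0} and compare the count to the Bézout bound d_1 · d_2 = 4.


Common zeros: {(4, 6)}; count = 1; Bézout bound = 4.

deg(f) = 2, deg(g) = 2, so Bézout bound = 4.
Scan x ∈ F_7. For each x, list the y ∈ F_7 with f(x, y) ≡ 0 and those with g(x, y) ≡ 0 (mod 7); the common zeros in that column are the intersection.
  x = 0: f ≡ 0 at y ∈ {6}; g ≡ 0 at y ∈ {4}; common: ∅.
  x = 1: f ≡ 0 at y ∈ ∅; g ≡ 0 at y ∈ {1}; common: ∅.
  x = 2: f ≡ 0 at y ∈ {4}; g ≡ 0 at y ∈ {5}; common: ∅.
  x = 3: f ≡ 0 at y ∈ ∅; g ≡ 0 at y ∈ {0, 1, 2, 3, 4, 5, 6}; common: ∅.
  x = 4: f ≡ 0 at y ∈ {5, 6}; g ≡ 0 at y ∈ {6}; common: {6}.
  x = 5: f ≡ 0 at y ∈ {4, 5}; g ≡ 0 at y ∈ {3}; common: ∅.
  x = 6: f ≡ 0 at y ∈ ∅; g ≡ 0 at y ∈ {0}; common: ∅.
Collecting: common zeros = {(4, 6)}, so the count is 1.
Comparison with the Bézout bound: 1 ≤ 4 = deg(f)·deg(g), as expected for curves with no common component (the affine F_7-count falls short of the bound because intersections may lie at infinity, over extension fields, or carry multiplicity).


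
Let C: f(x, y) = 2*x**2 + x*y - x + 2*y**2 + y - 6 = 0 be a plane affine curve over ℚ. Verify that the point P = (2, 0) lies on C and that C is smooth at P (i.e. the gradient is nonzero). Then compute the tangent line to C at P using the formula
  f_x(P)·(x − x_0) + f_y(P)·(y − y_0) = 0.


Tangent line at P: 7*x + 3*y - 14 = 0.

Step 1: f(2, 0) = 0, so P lies on C.
Step 2: partial derivatives
  f_x(x, y) = 4*x + y - 1, f_y(x, y) = x + 4*y + 1.
  f_x(P) = 7, f_y(P) = 3 (gradient nonzero, so P is smooth).
Step 3: tangent line at P: 7·(x − 2) + 3·(y − 0) = 0.
Expanding: 7*x + 3*y - 14 = 0.


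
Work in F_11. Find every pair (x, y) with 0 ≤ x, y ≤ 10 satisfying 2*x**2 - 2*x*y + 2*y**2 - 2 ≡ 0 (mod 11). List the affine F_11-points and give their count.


Affine F_11-points: {(0, 1), (0, 10), (1, 0), (1, 1), (2, 4), (2, 9), (4, 2), (7, 9), (9, 2), (9, 7), (10, 0), (10, 10)}; count = 12.

For each of the 121 pairs (x, y) ∈ F_11², evaluate f(x, y) mod 11. Record the zeros.
  x = 0: [0↦9, 1↦0, 2↦6, 3↦5, 4↦8, 5↦4, 6↦4, 7↦8, 8↦5, 9↦6, 10↦0]  zeros at y ∈ {1, 10}
  x = 1: [0↦0, 1↦0, 2↦4, 3↦1, 4↦2, 5↦7, 6↦5, 7↦7, 8↦2, 9↦1, 10↦4]  zeros at y ∈ {0, 1}
  x = 2: [0↦6, 1↦4, 2↦6, 3↦1, 4↦0, 5↦3, 6↦10, 7↦10, 8↦3, 9↦0, 10↦1]  zeros at y ∈ {4, 9}
  x = 3: [0↦5, 1↦1, 2↦1, 3↦5, 4↦2, 5↦3, 6↦8, 7↦6, 8↦8, 9↦3, 10↦2]  zeros at y ∈ ∅
  x = 4: [0↦8, 1↦2, 2↦0, 3↦2, 4↦8, 5↦7, 6↦10, 7↦6, 8↦6, 9↦10, 10↦7]  zeros at y ∈ {2}
  x = 5: [0↦4, 1↦7, 2↦3, 3↦3, 4↦7, 5↦4, 6↦5, 7↦10, 8↦8, 9↦10, 10↦5]  zeros at y ∈ ∅
  x = 6: [0↦4, 1↦5, 2↦10, 3↦8, 4↦10, 5↦5, 6↦4, 7↦7, 8↦3, 9↦3, 10↦7]  zeros at y ∈ ∅
  x = 7: [0↦8, 1↦7, 2↦10, 3↦6, 4↦6, 5↦10, 6↦7, 7↦8, 8↦2, 9↦0, 10↦2]  zeros at y ∈ {9}
  x = 8: [0↦5, 1↦2, 2↦3, 3↦8, 4↦6, 5↦8, 6↦3, 7↦2, 8↦5, 9↦1, 10↦1]  zeros at y ∈ ∅
  x = 9: [0↦6, 1↦1, 2↦0, 3↦3, 4↦10, 5↦10, 6↦3, 7↦0, 8↦1, 9↦6, 10↦4]  zeros at y ∈ {2, 7}
  x = 10: [0↦0, 1↦4, 2↦1, 3↦2, 4↦7, 5↦5, 6↦7, 7↦2, 8↦1, 9↦4, 10↦0]  zeros at y ∈ {0, 10}
Collecting zeros: affine points = {(0, 1), (0, 10), (1, 0), (1, 1), (2, 4), (2, 9), (4, 2), (7, 9), (9, 2), (9, 7), (10, 0), (10, 10)}.
Total count |C(F_11)_aff| = 12.
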